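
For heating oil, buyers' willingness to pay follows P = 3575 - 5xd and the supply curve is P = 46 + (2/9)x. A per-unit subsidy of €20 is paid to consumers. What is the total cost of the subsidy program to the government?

Pre-subsidy: 3575 - 5x = 46 + (2/9)x gives x* = 31761/47 and P* = 9220/47.
With the rebate, buyers effectively pay Pb = Ps − 20, where Ps is the price sellers receive.
On the curves, Pb = 3575 - 5x and Ps = 46 + (2/9)x; the wedge Ps − Pb = 20 gives 46 + (2/9)x − (3575 - 5x) = 20, so x' = 31941/47.
Then Pb = 3575 − 5·(31941/47) = 8320/47 and Ps = 46 + (2/9)·(31941/47) = 9260/47.
Government outlay = subsidy × quantity = 20 × 31941/47 = 638820/47.

Government cost = 638820/47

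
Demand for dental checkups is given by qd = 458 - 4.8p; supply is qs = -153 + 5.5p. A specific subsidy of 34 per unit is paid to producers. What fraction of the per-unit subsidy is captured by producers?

Pre-subsidy: 458 - 4.8p = -153 + 5.5p gives p* = 6110/103, q* = 17846/103.
With the subsidy, sellers receive ps = pb + 34 for each unit, where pb is the price buyers pay.
Supply in terms of pb becomes qs = -153 + 5.5(pb + 34) = 34 + 5.5pb. Setting this equal to demand: 458 - 4.8pb = 34 + 5.5pb, so pb = 4240/103.
Sellers receive ps = 4240/103 + 34 = 7742/103; q' = 458 − 4.8·(4240/103) = 26822/103.
Buyers' price falls by p* − pb = 6110/103 − 4240/103 = 1870/103; sellers' price rises by ps − p* = 7742/103 − 6110/103 = 1632/103.
So producers capture (1632/103)/34 = 48/103 of each unit of subsidy.

Producer share = 48/103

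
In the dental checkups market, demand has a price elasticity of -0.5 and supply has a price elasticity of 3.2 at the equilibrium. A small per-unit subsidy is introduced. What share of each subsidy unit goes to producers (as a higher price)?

For a small subsidy around the equilibrium, the benefit split depends on the relative slopes, which at a point are proportional to the elasticities.
Buyer share = εs/(εs + |εd|) = 3.2/(3.2 + 0.5) = 32/37; seller share = |εd|/(εs + |εd|) = 5/37.
So producers capture 5/37 of the subsidy.

Producer share = 5/37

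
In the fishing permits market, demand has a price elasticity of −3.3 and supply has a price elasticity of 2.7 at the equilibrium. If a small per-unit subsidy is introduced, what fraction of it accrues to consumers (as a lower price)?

For a small subsidy around the equilibrium, the benefit split depends on the relative slopes, which at a point are proportional to the elasticities.
Buyer share = εs/(εs + |εd|) = 2.7/(2.7 + 3.3) = 0.45; seller share = |εd|/(εs + |εd|) = 0.55.

Consumer share = 0.45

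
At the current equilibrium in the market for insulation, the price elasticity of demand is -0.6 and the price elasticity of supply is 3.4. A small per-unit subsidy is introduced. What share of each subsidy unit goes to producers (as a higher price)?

For a small subsidy around the equilibrium, the benefit split depends on the relative slopes, which at a point are proportional to the elasticities.
Buyer share = εs/(εs + |εd|) = 3.4/(3.4 + 0.6) = 0.85; seller share = |εd|/(εs + |εd|) = 0.15.
So producers capture 0.15 of the subsidy.

Producer share = 0.15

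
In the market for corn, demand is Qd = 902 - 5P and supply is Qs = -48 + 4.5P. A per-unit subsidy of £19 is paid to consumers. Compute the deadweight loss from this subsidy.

Pre-subsidy: 902 - 5P = -48 + 4.5P gives P* = 100, Q* = 402.
With the rebate, buyers effectively pay Pb = Ps − 19, where Ps is the price sellers receive.
Demand in terms of Ps becomes Qd = 902 − 5(Ps − 19) = 997 - 5Ps. Setting this equal to supply: 997 - 5Ps = -48 + 4.5Ps, so Ps = 110.
Buyers pay Pb = 110 − 19 = 91; Q' = -48 + 4.5·110 = 447.
The subsidy expands output by 447 − 402 = 45 past the efficient level; on those units the gap between marginal cost and willingness to pay runs from 0 up to 19.
DWL = ½ × 19 × 45 = 427.5.

Deadweight loss = £427.5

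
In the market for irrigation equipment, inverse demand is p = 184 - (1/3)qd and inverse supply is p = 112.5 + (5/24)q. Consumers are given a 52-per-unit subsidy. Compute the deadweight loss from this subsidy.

Deadweight loss = 2496

Pre-subsidy: 184 - (1/3)q = 112.5 + (5/24)q gives q* = 132 and p* = 140.
With the rebate, buyers effectively pay pb = ps − 52, where ps is the price sellers receive.
On the curves, pb = 184 - (1/3)q and ps = 112.5 + (5/24)q; the wedge ps − pb = 52 gives 112.5 + (5/24)q − (184 - (1/3)q) = 52, so q' = 228.
Then pb = 184 − (1/3)·228 = 108 and ps = 112.5 + (5/24)·228 = 160.
The subsidy expands output by 228 − 132 = 96 past the efficient level; on those units the gap between marginal cost and willingness to pay runs from 0 up to 52.
DWL = ½ × 52 × 96 = 2496.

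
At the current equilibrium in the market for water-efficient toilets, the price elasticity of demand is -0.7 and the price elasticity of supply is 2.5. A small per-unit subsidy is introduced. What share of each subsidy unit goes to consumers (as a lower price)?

For a small subsidy around the equilibrium, the benefit split depends on the relative slopes, which at a point are proportional to the elasticities.
Buyer share = εs/(εs + |εd|) = 2.5/(2.5 + 0.7) = 0.78125; seller share = |εd|/(εs + |εd|) = 0.21875.

Consumer share = 0.78125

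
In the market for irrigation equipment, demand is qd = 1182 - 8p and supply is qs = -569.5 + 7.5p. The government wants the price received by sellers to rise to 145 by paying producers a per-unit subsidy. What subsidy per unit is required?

At a seller price of 145, quantity supplied is -569.5 + 7.5·145 = 518.
Buyers absorb 518 only when they pay pb with 1182 − 8·pb = 518, i.e. pb = 83.
s = ps − pb = 145 − 83 = 62.

Required subsidy s = 62 per unit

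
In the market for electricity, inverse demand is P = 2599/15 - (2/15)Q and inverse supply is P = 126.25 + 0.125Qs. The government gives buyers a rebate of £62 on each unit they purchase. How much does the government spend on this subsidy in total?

Pre-subsidy: 2599/15 - (2/15)Q = 126.25 + 0.125Q gives Q* = 182 and P* = 149.
With the rebate, buyers effectively pay Pb = Ps − 62, where Ps is the price sellers receive.
On the curves, Pb = 2599/15 - (2/15)Q and Ps = 126.25 + 0.125Q; the wedge Ps − Pb = 62 gives 126.25 + 0.125Q − (2599/15 - (2/15)Q) = 62, so Q' = 422.
Then Pb = 2599/15 − (2/15)·422 = 117 and Ps = 126.25 + 0.125·422 = 179.
Government outlay = subsidy × quantity = 62 × 422 = 26164.

Government cost = £26164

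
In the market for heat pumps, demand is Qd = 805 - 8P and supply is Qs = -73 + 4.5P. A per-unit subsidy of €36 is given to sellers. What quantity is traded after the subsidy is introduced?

Q' = 346.76

Pre-subsidy: 805 - 8P = -73 + 4.5P gives P* = 70.24, Q* = 243.08.
With the subsidy, sellers receive Ps = Pb + 36 for each unit, where Pb is the price buyers pay.
Supply in terms of Pb becomes Qs = -73 + 4.5(Pb + 36) = 89 + 4.5Pb. Setting this equal to demand: 805 - 8Pb = 89 + 4.5Pb, so Pb = 57.28.
Sellers receive Ps = 57.28 + 36 = 93.28; Q' = 805 − 8·57.28 = 346.76.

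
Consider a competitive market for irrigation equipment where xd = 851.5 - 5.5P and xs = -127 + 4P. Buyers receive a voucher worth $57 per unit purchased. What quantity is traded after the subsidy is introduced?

Pre-subsidy: 851.5 - 5.5P = -127 + 4P gives P* = 103, x* = 285.
With the rebate, buyers effectively pay Pb = Ps − 57, where Ps is the price sellers receive.
Demand in terms of Ps becomes xd = 851.5 − 5.5(Ps − 57) = 1165 - 5.5Ps. Setting this equal to supply: 1165 - 5.5Ps = -127 + 4Ps, so Ps = 136.
Buyers pay Pb = 136 − 57 = 79; x' = -127 + 4·136 = 417.

x' = 417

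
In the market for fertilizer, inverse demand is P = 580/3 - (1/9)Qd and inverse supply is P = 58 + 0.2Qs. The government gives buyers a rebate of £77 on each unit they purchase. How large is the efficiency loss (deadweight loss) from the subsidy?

Deadweight loss = £9528.75

Pre-subsidy: 580/3 - (1/9)Q = 58 + 0.2Q gives Q* = 435 and P* = 145.
With the rebate, buyers effectively pay Pb = Ps − 77, where Ps is the price sellers receive.
On the curves, Pb = 580/3 - (1/9)Q and Ps = 58 + 0.2Q; the wedge Ps − Pb = 77 gives 58 + 0.2Q − (580/3 - (1/9)Q) = 77, so Q' = 682.5.
Then Pb = 580/3 − (1/9)·682.5 = 117.5 and Ps = 58 + 0.2·682.5 = 194.5.
The subsidy expands output by 682.5 − 435 = 247.5 past the efficient level; on those units the gap between marginal cost and willingness to pay runs from 0 up to 77.
DWL = ½ × 77 × 247.5 = 9528.75.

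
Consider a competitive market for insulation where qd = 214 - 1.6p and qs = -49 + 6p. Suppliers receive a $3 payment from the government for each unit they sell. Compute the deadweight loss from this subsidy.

Deadweight loss = 108/19

Pre-subsidy: 214 - 1.6p = -49 + 6p gives p* = 1315/38, q* = 3014/19.
With the subsidy, sellers receive ps = pb + 3 for each unit, where pb is the price buyers pay.
Supply in terms of pb becomes qs = -49 + 6(pb + 3) = -31 + 6pb. Setting this equal to demand: 214 - 1.6pb = -31 + 6pb, so pb = 1225/38.
Sellers receive ps = 1225/38 + 3 = 1339/38; q' = 214 − 1.6·(1225/38) = 3086/19.
The subsidy expands output by 3086/19 − 3014/19 = 72/19 past the efficient level; on those units the gap between marginal cost and willingness to pay runs from 0 up to 3.
DWL = ½ × 3 × 72/19 = 108/19.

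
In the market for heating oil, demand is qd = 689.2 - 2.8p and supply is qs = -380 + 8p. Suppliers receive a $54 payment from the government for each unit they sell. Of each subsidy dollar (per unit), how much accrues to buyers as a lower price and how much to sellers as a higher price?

Pre-subsidy: 689.2 - 2.8p = -380 + 8p gives p* = 99, q* = 412.
With the subsidy, sellers receive ps = pb + 54 for each unit, where pb is the price buyers pay.
Supply in terms of pb becomes qs = -380 + 8(pb + 54) = 52 + 8pb. Setting this equal to demand: 689.2 - 2.8pb = 52 + 8pb, so pb = 59.
Sellers receive ps = 59 + 54 = 113; q' = 689.2 − 2.8·59 = 524.
Buyers' price falls by p* − pb = 99 − 59 = 40; sellers' price rises by ps − p* = 113 − 99 = 14.

Buyers gain $40 per unit; sellers gain $14 per unit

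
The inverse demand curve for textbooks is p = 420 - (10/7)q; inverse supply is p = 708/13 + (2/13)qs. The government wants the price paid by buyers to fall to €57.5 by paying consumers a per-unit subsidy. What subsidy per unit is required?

Required subsidy s = €36 per unit

At a buyer price of 57.5, quantity demanded is 294 − 0.7·57.5 = 253.75.
Sellers supply 253.75 only when they receive ps = 708/13 + (2/13)·253.75 = 93.5.
s = ps − pb = 93.5 − 57.5 = 36.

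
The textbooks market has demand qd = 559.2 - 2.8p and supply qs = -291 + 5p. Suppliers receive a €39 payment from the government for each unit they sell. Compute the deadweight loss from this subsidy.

Deadweight loss = €1365

Pre-subsidy: 559.2 - 2.8p = -291 + 5p gives p* = 109, q* = 254.
With the subsidy, sellers receive ps = pb + 39 for each unit, where pb is the price buyers pay.
Supply in terms of pb becomes qs = -291 + 5(pb + 39) = -96 + 5pb. Setting this equal to demand: 559.2 - 2.8pb = -96 + 5pb, so pb = 84.
Sellers receive ps = 84 + 39 = 123; q' = 559.2 − 2.8·84 = 324.
The subsidy expands output by 324 − 254 = 70 past the efficient level; on those units the gap between marginal cost and willingness to pay runs from 0 up to 39.
DWL = ½ × 39 × 70 = 1365.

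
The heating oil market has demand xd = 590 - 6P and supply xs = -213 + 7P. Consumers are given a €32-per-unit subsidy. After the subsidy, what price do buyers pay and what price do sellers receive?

Pre-subsidy: 590 - 6P = -213 + 7P gives P* = 803/13, x* = 2852/13.
With the rebate, buyers effectively pay Pb = Ps − 32, where Ps is the price sellers receive.
Demand in terms of Ps becomes xd = 590 − 6(Ps − 32) = 782 - 6Ps. Setting this equal to supply: 782 - 6Ps = -213 + 7Ps, so Ps = 995/13.
Buyers pay Pb = 995/13 − 32 = 579/13; x' = -213 + 7·(995/13) = 4196/13.

Buyers pay 579/13; sellers receive 995/13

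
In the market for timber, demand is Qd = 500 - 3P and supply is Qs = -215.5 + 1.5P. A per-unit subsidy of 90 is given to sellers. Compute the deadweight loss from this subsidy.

Pre-subsidy: 500 - 3P = -215.5 + 1.5P gives P* = 159, Q* = 23.
With the subsidy, sellers receive Ps = Pb + 90 for each unit, where Pb is the price buyers pay.
Supply in terms of Pb becomes Qs = -215.5 + 1.5(Pb + 90) = -80.5 + 1.5Pb. Setting this equal to demand: 500 - 3Pb = -80.5 + 1.5Pb, so Pb = 129.
Sellers receive Ps = 129 + 90 = 219; Q' = 500 − 3·129 = 113.
The subsidy expands output by 113 − 23 = 90 past the efficient level; on those units the gap between marginal cost and willingness to pay runs from 0 up to 90.
DWL = ½ × 90 × 90 = 4050.

Deadweight loss = 4050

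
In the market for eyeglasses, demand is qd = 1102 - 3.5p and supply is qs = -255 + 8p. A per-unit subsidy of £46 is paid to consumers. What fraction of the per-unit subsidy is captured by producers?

Producer share = 7/23

Pre-subsidy: 1102 - 3.5p = -255 + 8p gives p* = 118, q* = 689.
With the rebate, buyers effectively pay pb = ps − 46, where ps is the price sellers receive.
Demand in terms of ps becomes qd = 1102 − 3.5(ps − 46) = 1263 - 3.5ps. Setting this equal to supply: 1263 - 3.5ps = -255 + 8ps, so ps = 132.
Buyers pay pb = 132 − 46 = 86; q' = -255 + 8·132 = 801.
Buyers' price falls by p* − pb = 118 − 86 = 32; sellers' price rises by ps − p* = 132 − 118 = 14.
So producers capture 14/46 = 7/23 of each unit of subsidy.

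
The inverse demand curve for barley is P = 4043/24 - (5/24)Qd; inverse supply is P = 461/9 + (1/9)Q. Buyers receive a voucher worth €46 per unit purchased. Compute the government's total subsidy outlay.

Pre-subsidy: 4043/24 - (5/24)Q = 461/9 + (1/9)Q gives Q* = 367 and P* = 92.
With the rebate, buyers effectively pay Pb = Ps − 46, where Ps is the price sellers receive.
On the curves, Pb = 4043/24 - (5/24)Q and Ps = 461/9 + (1/9)Q; the wedge Ps − Pb = 46 gives 461/9 + (1/9)Q − (4043/24 - (5/24)Q) = 46, so Q' = 511.
Then Pb = 4043/24 − (5/24)·511 = 62 and Ps = 461/9 + (1/9)·511 = 108.
Government outlay = subsidy × quantity = 46 × 511 = 23506.

Government cost = €23506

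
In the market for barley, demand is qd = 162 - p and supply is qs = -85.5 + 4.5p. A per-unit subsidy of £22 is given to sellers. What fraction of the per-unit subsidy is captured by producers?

Producer share = 2/11

Pre-subsidy: 162 - p = -85.5 + 4.5p gives p* = 45, q* = 117.
With the subsidy, sellers receive ps = pb + 22 for each unit, where pb is the price buyers pay.
Supply in terms of pb becomes qs = -85.5 + 4.5(pb + 22) = 13.5 + 4.5pb. Setting this equal to demand: 162 - pb = 13.5 + 4.5pb, so pb = 27.
Sellers receive ps = 27 + 22 = 49; q' = 162 − 1·27 = 135.
Buyers' price falls by p* − pb = 45 − 27 = 18; sellers' price rises by ps − p* = 49 − 45 = 4.
So producers capture 4/22 = 2/11 of each unit of subsidy.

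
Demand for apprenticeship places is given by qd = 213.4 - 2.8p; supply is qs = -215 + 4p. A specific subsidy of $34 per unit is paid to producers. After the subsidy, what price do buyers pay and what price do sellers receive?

Buyers pay $43; sellers receive $77

Pre-subsidy: 213.4 - 2.8p = -215 + 4p gives p* = 63, q* = 37.
With the subsidy, sellers receive ps = pb + 34 for each unit, where pb is the price buyers pay.
Supply in terms of pb becomes qs = -215 + 4(pb + 34) = -79 + 4pb. Setting this equal to demand: 213.4 - 2.8pb = -79 + 4pb, so pb = 43.
Sellers receive ps = 43 + 34 = 77; q' = 213.4 − 2.8·43 = 93.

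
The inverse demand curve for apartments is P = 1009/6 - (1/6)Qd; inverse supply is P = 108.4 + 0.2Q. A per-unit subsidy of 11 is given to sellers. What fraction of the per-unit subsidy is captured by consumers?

Consumer share = 5/11

Pre-subsidy: 1009/6 - (1/6)Q = 108.4 + 0.2Q gives Q* = 163 and P* = 141.
With the subsidy, sellers receive Ps = Pb + 11 for each unit, where Pb is the price buyers pay.
On the curves, Pb = 1009/6 - (1/6)Q and Ps = 108.4 + 0.2Q; the wedge Ps − Pb = 11 gives 108.4 + 0.2Q − (1009/6 - (1/6)Q) = 11, so Q' = 193.
Then Pb = 1009/6 − (1/6)·193 = 136 and Ps = 108.4 + 0.2·193 = 147.
Buyers' price falls by P* − Pb = 141 − 136 = 5; sellers' price rises by Ps − P* = 147 − 141 = 6.
So consumers capture 5/11 = 5/11 of each unit of subsidy.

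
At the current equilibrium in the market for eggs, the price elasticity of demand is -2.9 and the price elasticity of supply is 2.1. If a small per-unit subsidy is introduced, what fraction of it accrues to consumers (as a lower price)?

Consumer share = 0.42

For a small subsidy around the equilibrium, the benefit split depends on the relative slopes, which at a point are proportional to the elasticities.
Buyer share = εs/(εs + |εd|) = 2.1/(2.1 + 2.9) = 0.42; seller share = |εd|/(εs + |εd|) = 0.58.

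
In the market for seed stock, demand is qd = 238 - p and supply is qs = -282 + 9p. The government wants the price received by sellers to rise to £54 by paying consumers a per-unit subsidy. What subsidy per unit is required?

At a seller price of 54, quantity supplied is -282 + 9·54 = 204.
Buyers absorb 204 only when they pay pb with 238 − 1·pb = 204, i.e. pb = 34.
s = ps − pb = 54 − 34 = 20.

Required subsidy s = £20 per unit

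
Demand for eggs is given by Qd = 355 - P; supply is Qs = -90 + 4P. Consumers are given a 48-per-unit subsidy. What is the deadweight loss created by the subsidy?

Pre-subsidy: 355 - P = -90 + 4P gives P* = 89, Q* = 266.
With the rebate, buyers effectively pay Pb = Ps − 48, where Ps is the price sellers receive.
Demand in terms of Ps becomes Qd = 355 − 1(Ps − 48) = 403 - Ps. Setting this equal to supply: 403 - Ps = -90 + 4Ps, so Ps = 98.6.
Buyers pay Pb = 98.6 − 48 = 50.6; Q' = -90 + 4·98.6 = 304.4.
The subsidy expands output by 304.4 − 266 = 38.4 past the efficient level; on those units the gap between marginal cost and willingness to pay runs from 0 up to 48.
DWL = ½ × 48 × 38.4 = 921.6.

Deadweight loss = 921.6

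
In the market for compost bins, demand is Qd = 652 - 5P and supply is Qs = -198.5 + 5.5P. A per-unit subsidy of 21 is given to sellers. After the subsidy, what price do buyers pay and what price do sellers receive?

Pre-subsidy: 652 - 5P = -198.5 + 5.5P gives P* = 81, Q* = 247.
With the subsidy, sellers receive Ps = Pb + 21 for each unit, where Pb is the price buyers pay.
Supply in terms of Pb becomes Qs = -198.5 + 5.5(Pb + 21) = -83 + 5.5Pb. Setting this equal to demand: 652 - 5Pb = -83 + 5.5Pb, so Pb = 70.
Sellers receive Ps = 70 + 21 = 91; Q' = 652 − 5·70 = 302.

Buyers pay 70; sellers receive 91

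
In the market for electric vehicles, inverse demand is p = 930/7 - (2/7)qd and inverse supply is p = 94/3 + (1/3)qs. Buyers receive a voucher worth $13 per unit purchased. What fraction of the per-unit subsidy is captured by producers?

Producer share = 7/13

Pre-subsidy: 930/7 - (2/7)q = 94/3 + (1/3)q gives q* = 164 and p* = 86.
With the rebate, buyers effectively pay pb = ps − 13, where ps is the price sellers receive.
On the curves, pb = 930/7 - (2/7)q and ps = 94/3 + (1/3)q; the wedge ps − pb = 13 gives 94/3 + (1/3)q − (930/7 - (2/7)q) = 13, so q' = 185.
Then pb = 930/7 − (2/7)·185 = 80 and ps = 94/3 + (1/3)·185 = 93.
Buyers' price falls by p* − pb = 86 − 80 = 6; sellers' price rises by ps − p* = 93 − 86 = 7.
So producers capture 7/13 = 7/13 of each unit of subsidy.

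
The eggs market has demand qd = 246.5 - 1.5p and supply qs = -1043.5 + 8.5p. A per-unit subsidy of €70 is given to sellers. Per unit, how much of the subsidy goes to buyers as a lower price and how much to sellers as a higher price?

Pre-subsidy: 246.5 - 1.5p = -1043.5 + 8.5p gives p* = 129, q* = 53.
With the subsidy, sellers receive ps = pb + 70 for each unit, where pb is the price buyers pay.
Supply in terms of pb becomes qs = -1043.5 + 8.5(pb + 70) = -448.5 + 8.5pb. Setting this equal to demand: 246.5 - 1.5pb = -448.5 + 8.5pb, so pb = 69.5.
Sellers receive ps = 69.5 + 70 = 139.5; q' = 246.5 − 1.5·69.5 = 142.25.
Buyers' price falls by p* − pb = 129 − 69.5 = 59.5; sellers' price rises by ps − p* = 139.5 − 129 = 10.5.

Buyers gain €59.5 per unit; sellers gain €10.5 per unit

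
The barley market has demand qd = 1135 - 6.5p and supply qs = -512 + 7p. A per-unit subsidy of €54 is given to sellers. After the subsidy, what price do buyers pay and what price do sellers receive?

Pre-subsidy: 1135 - 6.5p = -512 + 7p gives p* = 122, q* = 342.
With the subsidy, sellers receive ps = pb + 54 for each unit, where pb is the price buyers pay.
Supply in terms of pb becomes qs = -512 + 7(pb + 54) = -134 + 7pb. Setting this equal to demand: 1135 - 6.5pb = -134 + 7pb, so pb = 94.
Sellers receive ps = 94 + 54 = 148; q' = 1135 − 6.5·94 = 524.

Buyers pay €94; sellers receive €148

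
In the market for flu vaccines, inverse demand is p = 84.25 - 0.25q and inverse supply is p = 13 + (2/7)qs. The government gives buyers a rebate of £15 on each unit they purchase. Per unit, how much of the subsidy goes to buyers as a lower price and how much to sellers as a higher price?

Buyers gain £7 per unit; sellers gain £8 per unit

Pre-subsidy: 84.25 - 0.25q = 13 + (2/7)q gives q* = 133 and p* = 51.
With the rebate, buyers effectively pay pb = ps − 15, where ps is the price sellers receive.
On the curves, pb = 84.25 - 0.25q and ps = 13 + (2/7)q; the wedge ps − pb = 15 gives 13 + (2/7)q − (84.25 - 0.25q) = 15, so q' = 161.
Then pb = 84.25 − 0.25·161 = 44 and ps = 13 + (2/7)·161 = 59.
Buyers' price falls by p* − pb = 51 − 44 = 7; sellers' price rises by ps − p* = 59 − 51 = 8.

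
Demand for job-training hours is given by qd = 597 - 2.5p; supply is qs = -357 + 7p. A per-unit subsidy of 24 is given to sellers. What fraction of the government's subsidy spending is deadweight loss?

DWL / government spending = 20/353

Pre-subsidy: 597 - 2.5p = -357 + 7p gives p* = 1908/19, q* = 6573/19.
With the subsidy, sellers receive ps = pb + 24 for each unit, where pb is the price buyers pay.
Supply in terms of pb becomes qs = -357 + 7(pb + 24) = -189 + 7pb. Setting this equal to demand: 597 - 2.5pb = -189 + 7pb, so pb = 1572/19.
Sellers receive ps = 1572/19 + 24 = 2028/19; q' = 597 − 2.5·(1572/19) = 7413/19.
ΔCS = ½(6573/19 + 7413/19)(1908/19 − 1572/19) = 2349648/361; ΔPS = ½(6573/19 + 7413/19)(2028/19 − 1908/19) = 839160/361.
Government spending = 24 × 7413/19 = 177912/19.
DWL = ½ × 24 × (7413/19 − 6573/19) = 10080/19; fraction = (10080/19) / (177912/19) = 20/353.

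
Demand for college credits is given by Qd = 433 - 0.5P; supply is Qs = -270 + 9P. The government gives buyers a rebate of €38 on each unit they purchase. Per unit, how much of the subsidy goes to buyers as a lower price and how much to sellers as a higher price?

Pre-subsidy: 433 - 0.5P = -270 + 9P gives P* = 74, Q* = 396.
With the rebate, buyers effectively pay Pb = Ps − 38, where Ps is the price sellers receive.
Demand in terms of Ps becomes Qd = 433 − 0.5(Ps − 38) = 452 - 0.5Ps. Setting this equal to supply: 452 - 0.5Ps = -270 + 9Ps, so Ps = 76.
Buyers pay Pb = 76 − 38 = 38; Q' = -270 + 9·76 = 414.
Buyers' price falls by P* − Pb = 74 − 38 = 36; sellers' price rises by Ps − P* = 76 − 74 = 2.

Buyers gain €36 per unit; sellers gain €2 per unit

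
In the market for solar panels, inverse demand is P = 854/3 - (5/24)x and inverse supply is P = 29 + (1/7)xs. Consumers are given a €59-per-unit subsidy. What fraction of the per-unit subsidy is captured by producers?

Producer share = 24/59

Pre-subsidy: 854/3 - (5/24)x = 29 + (1/7)x gives x* = 728 and P* = 133.
With the rebate, buyers effectively pay Pb = Ps − 59, where Ps is the price sellers receive.
On the curves, Pb = 854/3 - (5/24)x and Ps = 29 + (1/7)x; the wedge Ps − Pb = 59 gives 29 + (1/7)x − (854/3 - (5/24)x) = 59, so x' = 896.
Then Pb = 854/3 − (5/24)·896 = 98 and Ps = 29 + (1/7)·896 = 157.
Buyers' price falls by P* − Pb = 133 − 98 = 35; sellers' price rises by Ps − P* = 157 − 133 = 24.
So producers capture 24/59 = 24/59 of each unit of subsidy.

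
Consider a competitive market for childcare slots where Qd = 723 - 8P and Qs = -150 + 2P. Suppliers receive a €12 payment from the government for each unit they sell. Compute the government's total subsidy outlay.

Government cost = €525.6

Pre-subsidy: 723 - 8P = -150 + 2P gives P* = 87.3, Q* = 24.6.
With the subsidy, sellers receive Ps = Pb + 12 for each unit, where Pb is the price buyers pay.
Supply in terms of Pb becomes Qs = -150 + 2(Pb + 12) = -126 + 2Pb. Setting this equal to demand: 723 - 8Pb = -126 + 2Pb, so Pb = 84.9.
Sellers receive Ps = 84.9 + 12 = 96.9; Q' = 723 − 8·84.9 = 43.8.
Government outlay = subsidy × quantity = 12 × 43.8 = 525.6.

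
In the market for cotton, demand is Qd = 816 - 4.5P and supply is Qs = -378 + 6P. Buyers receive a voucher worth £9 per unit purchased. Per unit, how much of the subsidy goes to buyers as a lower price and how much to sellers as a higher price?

Buyers gain 36/7 per unit; sellers gain 27/7 per unit

Pre-subsidy: 816 - 4.5P = -378 + 6P gives P* = 796/7, Q* = 2130/7.
With the rebate, buyers effectively pay Pb = Ps − 9, where Ps is the price sellers receive.
Demand in terms of Ps becomes Qd = 816 − 4.5(Ps − 9) = 856.5 - 4.5Ps. Setting this equal to supply: 856.5 - 4.5Ps = -378 + 6Ps, so Ps = 823/7.
Buyers pay Pb = 823/7 − 9 = 760/7; Q' = -378 + 6·(823/7) = 2292/7.
Buyers' price falls by P* − Pb = 796/7 − 760/7 = 36/7; sellers' price rises by Ps − P* = 823/7 − 796/7 = 27/7.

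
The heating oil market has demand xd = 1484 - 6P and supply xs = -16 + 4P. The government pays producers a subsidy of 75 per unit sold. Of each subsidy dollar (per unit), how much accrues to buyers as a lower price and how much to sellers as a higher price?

Pre-subsidy: 1484 - 6P = -16 + 4P gives P* = 150, x* = 584.
With the subsidy, sellers receive Ps = Pb + 75 for each unit, where Pb is the price buyers pay.
Supply in terms of Pb becomes xs = -16 + 4(Pb + 75) = 284 + 4Pb. Setting this equal to demand: 1484 - 6Pb = 284 + 4Pb, so Pb = 120.
Sellers receive Ps = 120 + 75 = 195; x' = 1484 − 6·120 = 764.
Buyers' price falls by P* − Pb = 150 − 120 = 30; sellers' price rises by Ps − P* = 195 − 150 = 45.

Buyers gain 30 per unit; sellers gain 45 per unit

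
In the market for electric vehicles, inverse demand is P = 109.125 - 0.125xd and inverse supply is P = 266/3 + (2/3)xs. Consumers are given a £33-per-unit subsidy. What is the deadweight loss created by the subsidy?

Pre-subsidy: 109.125 - 0.125x = 266/3 + (2/3)x gives x* = 491/19 and P* = 2012/19.
With the rebate, buyers effectively pay Pb = Ps − 33, where Ps is the price sellers receive.
On the curves, Pb = 109.125 - 0.125x and Ps = 266/3 + (2/3)x; the wedge Ps − Pb = 33 gives 266/3 + (2/3)x − (109.125 - 0.125x) = 33, so x' = 1283/19.
Then Pb = 109.125 − 0.125·(1283/19) = 1913/19 and Ps = 266/3 + (2/3)·(1283/19) = 2540/19.
The subsidy expands output by 1283/19 − 491/19 = 792/19 past the efficient level; on those units the gap between marginal cost and willingness to pay runs from 0 up to 33.
DWL = ½ × 33 × 792/19 = 13068/19.

Deadweight loss = 13068/19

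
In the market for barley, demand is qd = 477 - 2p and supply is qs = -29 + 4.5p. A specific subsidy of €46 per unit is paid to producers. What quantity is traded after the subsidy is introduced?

Pre-subsidy: 477 - 2p = -29 + 4.5p gives p* = 1012/13, q* = 4177/13.
With the subsidy, sellers receive ps = pb + 46 for each unit, where pb is the price buyers pay.
Supply in terms of pb becomes qs = -29 + 4.5(pb + 46) = 178 + 4.5pb. Setting this equal to demand: 477 - 2pb = 178 + 4.5pb, so pb = 46.
Sellers receive ps = 46 + 46 = 92; q' = 477 − 2·46 = 385.

q' = 385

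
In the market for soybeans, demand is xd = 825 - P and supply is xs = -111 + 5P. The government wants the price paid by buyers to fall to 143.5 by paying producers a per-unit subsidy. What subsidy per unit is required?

Required subsidy s = 15 per unit

At a buyer price of 143.5, quantity demanded is 825 − 1·143.5 = 681.5.
Sellers supply 681.5 only when they receive Ps with -111 + 5·Ps = 681.5, i.e. Ps = 158.5.
s = Ps − Pb = 158.5 − 143.5 = 15.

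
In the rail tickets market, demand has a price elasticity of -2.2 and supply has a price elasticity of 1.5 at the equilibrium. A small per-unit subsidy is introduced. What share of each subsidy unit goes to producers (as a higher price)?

Producer share = 22/37

For a small subsidy around the equilibrium, the benefit split depends on the relative slopes, which at a point are proportional to the elasticities.
Buyer share = εs/(εs + |εd|) = 1.5/(1.5 + 2.2) = 15/37; seller share = |εd|/(εs + |εd|) = 22/37.
So producers capture 22/37 of the subsidy.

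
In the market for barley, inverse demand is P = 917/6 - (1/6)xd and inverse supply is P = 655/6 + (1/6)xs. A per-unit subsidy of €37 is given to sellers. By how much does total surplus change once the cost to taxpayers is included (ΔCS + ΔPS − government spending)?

Pre-subsidy: 917/6 - (1/6)x = 655/6 + (1/6)x gives x* = 131 and P* = 131.
With the subsidy, sellers receive Ps = Pb + 37 for each unit, where Pb is the price buyers pay.
On the curves, Pb = 917/6 - (1/6)x and Ps = 655/6 + (1/6)x; the wedge Ps − Pb = 37 gives 655/6 + (1/6)x − (917/6 - (1/6)x) = 37, so x' = 242.
Then Pb = 917/6 − (1/6)·242 = 112.5 and Ps = 655/6 + (1/6)·242 = 149.5.
ΔCS = ½(131 + 242)(131 − 112.5) = 3450.25; ΔPS = ½(131 + 242)(149.5 − 131) = 3450.25.
Government spending = 37 × 242 = 8954.
Net change = 3450.25 + 3450.25 − 8954 = -2053.5. The loss equals the DWL triangle ½·37·111.

Net change in total surplus = -€2053.5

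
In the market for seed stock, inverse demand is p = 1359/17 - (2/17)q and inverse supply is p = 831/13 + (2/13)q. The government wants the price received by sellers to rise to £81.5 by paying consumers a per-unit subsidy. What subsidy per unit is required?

At a seller price of 81.5, quantity supplied is -415.5 + 6.5·81.5 = 114.25.
Buyers absorb 114.25 only when they pay pb = 1359/17 − (2/17)·114.25 = 66.5.
s = ps − pb = 81.5 − 66.5 = 15.

Required subsidy s = £15 per unit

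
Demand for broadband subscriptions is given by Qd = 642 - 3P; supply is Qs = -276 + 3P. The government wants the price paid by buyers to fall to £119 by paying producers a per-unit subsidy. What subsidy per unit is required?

At a buyer price of 119, quantity demanded is 642 − 3·119 = 285.
Sellers supply 285 only when they receive Ps with -276 + 3·Ps = 285, i.e. Ps = 187.
s = Ps − Pb = 187 − 119 = 68.

Required subsidy s = £68 per unit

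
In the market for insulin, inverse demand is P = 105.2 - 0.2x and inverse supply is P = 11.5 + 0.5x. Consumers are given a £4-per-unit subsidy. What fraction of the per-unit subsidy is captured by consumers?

Consumer share = 2/7

Pre-subsidy: 105.2 - 0.2x = 11.5 + 0.5x gives x* = 937/7 and P* = 549/7.
With the rebate, buyers effectively pay Pb = Ps − 4, where Ps is the price sellers receive.
On the curves, Pb = 105.2 - 0.2x and Ps = 11.5 + 0.5x; the wedge Ps − Pb = 4 gives 11.5 + 0.5x − (105.2 - 0.2x) = 4, so x' = 977/7.
Then Pb = 105.2 − 0.2·(977/7) = 541/7 and Ps = 11.5 + 0.5·(977/7) = 569/7.
Buyers' price falls by P* − Pb = 549/7 − 541/7 = 8/7; sellers' price rises by Ps − P* = 569/7 − 549/7 = 20/7.
So consumers capture (8/7)/4 = 2/7 of each unit of subsidy.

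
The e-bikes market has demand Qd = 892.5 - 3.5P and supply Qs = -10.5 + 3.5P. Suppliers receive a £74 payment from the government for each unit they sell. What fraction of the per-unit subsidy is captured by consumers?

Pre-subsidy: 892.5 - 3.5P = -10.5 + 3.5P gives P* = 129, Q* = 441.
With the subsidy, sellers receive Ps = Pb + 74 for each unit, where Pb is the price buyers pay.
Supply in terms of Pb becomes Qs = -10.5 + 3.5(Pb + 74) = 248.5 + 3.5Pb. Setting this equal to demand: 892.5 - 3.5Pb = 248.5 + 3.5Pb, so Pb = 92.
Sellers receive Ps = 92 + 74 = 166; Q' = 892.5 − 3.5·92 = 570.5.
Buyers' price falls by P* − Pb = 129 − 92 = 37; sellers' price rises by Ps − P* = 166 − 129 = 37.
So consumers capture 37/74 = 0.5 of each unit of subsidy.

Consumer share = 0.5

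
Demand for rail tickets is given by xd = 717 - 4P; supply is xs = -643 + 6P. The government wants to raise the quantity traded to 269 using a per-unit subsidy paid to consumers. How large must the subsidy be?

Required subsidy s = 40 per unit

At x = 269, invert demand for the buyer price: Pb = (717 − 269)/4 = 112; invert supply for the seller price: Ps = (269 − (-643))/6 = 152.
The subsidy must fill the gap: s = Ps − Pb = 152 − 112 = 40.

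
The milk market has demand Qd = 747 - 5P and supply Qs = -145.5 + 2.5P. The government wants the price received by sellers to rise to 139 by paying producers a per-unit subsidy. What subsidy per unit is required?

At a seller price of 139, quantity supplied is -145.5 + 2.5·139 = 202.
Buyers absorb 202 only when they pay Pb with 747 − 5·Pb = 202, i.e. Pb = 109.
s = Ps − Pb = 139 − 109 = 30.

Required subsidy s = 30 per unit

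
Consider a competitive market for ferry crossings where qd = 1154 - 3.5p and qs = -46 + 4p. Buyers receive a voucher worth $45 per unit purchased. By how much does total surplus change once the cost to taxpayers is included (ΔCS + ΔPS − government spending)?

Pre-subsidy: 1154 - 3.5p = -46 + 4p gives p* = 160, q* = 594.
With the rebate, buyers effectively pay pb = ps − 45, where ps is the price sellers receive.
Demand in terms of ps becomes qd = 1154 − 3.5(ps − 45) = 1311.5 - 3.5ps. Setting this equal to supply: 1311.5 - 3.5ps = -46 + 4ps, so ps = 181.
Buyers pay pb = 181 − 45 = 136; q' = -46 + 4·181 = 678.
ΔCS = ½(594 + 678)(160 − 136) = 15264; ΔPS = ½(594 + 678)(181 − 160) = 13356.
Government spending = 45 × 678 = 30510.
Net change = 15264 + 13356 − 30510 = -1890. The loss equals the DWL triangle ½·45·84.

Net change in total surplus = -$1890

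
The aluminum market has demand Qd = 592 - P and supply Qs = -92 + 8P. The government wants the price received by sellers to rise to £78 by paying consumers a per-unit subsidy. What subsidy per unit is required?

At a seller price of 78, quantity supplied is -92 + 8·78 = 532.
Buyers absorb 532 only when they pay Pb with 592 − 1·Pb = 532, i.e. Pb = 60.
s = Ps − Pb = 78 − 60 = 18.

Required subsidy s = £18 per unit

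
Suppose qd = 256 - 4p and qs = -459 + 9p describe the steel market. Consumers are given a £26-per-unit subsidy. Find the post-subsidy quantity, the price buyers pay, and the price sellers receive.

q' = 108; buyers pay £37; sellers receive £63

Pre-subsidy: 256 - 4p = -459 + 9p gives p* = 55, q* = 36.
With the rebate, buyers effectively pay pb = ps − 26, where ps is the price sellers receive.
Demand in terms of ps becomes qd = 256 − 4(ps − 26) = 360 - 4ps. Setting this equal to supply: 360 - 4ps = -459 + 9ps, so ps = 63.
Buyers pay pb = 63 − 26 = 37; q' = -459 + 9·63 = 108.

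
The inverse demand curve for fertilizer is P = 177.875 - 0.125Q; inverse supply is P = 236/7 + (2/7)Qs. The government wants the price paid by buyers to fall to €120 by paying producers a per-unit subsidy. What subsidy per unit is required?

Required subsidy s = €46 per unit

At a buyer price of 120, quantity demanded is 1423 − 8·120 = 463.
Sellers supply 463 only when they receive Ps = 236/7 + (2/7)·463 = 166.
s = Ps − Pb = 166 − 120 = 46.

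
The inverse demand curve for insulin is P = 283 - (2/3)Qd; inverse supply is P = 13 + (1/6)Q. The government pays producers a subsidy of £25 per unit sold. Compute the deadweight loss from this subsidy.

Deadweight loss = £375

Pre-subsidy: 283 - (2/3)Q = 13 + (1/6)Q gives Q* = 324 and P* = 67.
With the subsidy, sellers receive Ps = Pb + 25 for each unit, where Pb is the price buyers pay.
On the curves, Pb = 283 - (2/3)Q and Ps = 13 + (1/6)Q; the wedge Ps − Pb = 25 gives 13 + (1/6)Q − (283 - (2/3)Q) = 25, so Q' = 354.
Then Pb = 283 − (2/3)·354 = 47 and Ps = 13 + (1/6)·354 = 72.
The subsidy expands output by 354 − 324 = 30 past the efficient level; on those units the gap between marginal cost and willingness to pay runs from 0 up to 25.
DWL = ½ × 25 × 30 = 375.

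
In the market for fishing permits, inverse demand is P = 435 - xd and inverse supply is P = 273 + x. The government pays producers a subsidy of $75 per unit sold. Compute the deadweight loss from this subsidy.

Deadweight loss = $1406.25

Pre-subsidy: 435 - x = 273 + x gives x* = 81 and P* = 354.
With the subsidy, sellers receive Ps = Pb + 75 for each unit, where Pb is the price buyers pay.
On the curves, Pb = 435 - x and Ps = 273 + x; the wedge Ps − Pb = 75 gives 273 + x − (435 - x) = 75, so x' = 118.5.
Then Pb = 435 − 1·118.5 = 316.5 and Ps = 273 + 1·118.5 = 391.5.
The subsidy expands output by 118.5 − 81 = 37.5 past the efficient level; on those units the gap between marginal cost and willingness to pay runs from 0 up to 75.
DWL = ½ × 75 × 37.5 = 1406.25.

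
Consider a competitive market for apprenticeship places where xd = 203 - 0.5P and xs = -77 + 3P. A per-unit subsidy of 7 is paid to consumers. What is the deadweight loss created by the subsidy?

Deadweight loss = 10.5

Pre-subsidy: 203 - 0.5P = -77 + 3P gives P* = 80, x* = 163.
With the rebate, buyers effectively pay Pb = Ps − 7, where Ps is the price sellers receive.
Demand in terms of Ps becomes xd = 203 − 0.5(Ps − 7) = 206.5 - 0.5Ps. Setting this equal to supply: 206.5 - 0.5Ps = -77 + 3Ps, so Ps = 81.
Buyers pay Pb = 81 − 7 = 74; x' = -77 + 3·81 = 166.
The subsidy expands output by 166 − 163 = 3 past the efficient level; on those units the gap between marginal cost and willingness to pay runs from 0 up to 7.
DWL = ½ × 7 × 3 = 10.5.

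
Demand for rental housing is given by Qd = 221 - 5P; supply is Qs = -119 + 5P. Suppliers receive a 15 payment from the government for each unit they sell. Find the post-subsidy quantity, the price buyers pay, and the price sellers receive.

Q' = 88.5; buyers pay 26.5; sellers receive 41.5

Pre-subsidy: 221 - 5P = -119 + 5P gives P* = 34, Q* = 51.
With the subsidy, sellers receive Ps = Pb + 15 for each unit, where Pb is the price buyers pay.
Supply in terms of Pb becomes Qs = -119 + 5(Pb + 15) = -44 + 5Pb. Setting this equal to demand: 221 - 5Pb = -44 + 5Pb, so Pb = 26.5.
Sellers receive Ps = 26.5 + 15 = 41.5; Q' = 221 − 5·26.5 = 88.5.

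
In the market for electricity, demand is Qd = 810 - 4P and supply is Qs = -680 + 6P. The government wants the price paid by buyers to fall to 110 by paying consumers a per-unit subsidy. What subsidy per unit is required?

At a buyer price of 110, quantity demanded is 810 − 4·110 = 370.
Sellers supply 370 only when they receive Ps with -680 + 6·Ps = 370, i.e. Ps = 175.
s = Ps − Pb = 175 − 110 = 65.

Required subsidy s = 65 per unit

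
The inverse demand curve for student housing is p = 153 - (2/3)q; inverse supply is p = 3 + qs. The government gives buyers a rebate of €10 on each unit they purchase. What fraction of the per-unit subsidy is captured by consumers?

Pre-subsidy: 153 - (2/3)q = 3 + q gives q* = 90 and p* = 93.
With the rebate, buyers effectively pay pb = ps − 10, where ps is the price sellers receive.
On the curves, pb = 153 - (2/3)q and ps = 3 + q; the wedge ps − pb = 10 gives 3 + q − (153 - (2/3)q) = 10, so q' = 96.
Then pb = 153 − (2/3)·96 = 89 and ps = 3 + 1·96 = 99.
Buyers' price falls by p* − pb = 93 − 89 = 4; sellers' price rises by ps − p* = 99 − 93 = 6.
So consumers capture 4/10 = 0.4 of each unit of subsidy.

Consumer share = 0.4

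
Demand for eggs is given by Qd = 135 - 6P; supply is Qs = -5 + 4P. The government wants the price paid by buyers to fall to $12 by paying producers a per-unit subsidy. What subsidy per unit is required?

Required subsidy s = $5 per unit

At a buyer price of 12, quantity demanded is 135 − 6·12 = 63.
Sellers supply 63 only when they receive Ps with -5 + 4·Ps = 63, i.e. Ps = 17.
s = Ps − Pb = 17 − 12 = 5.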